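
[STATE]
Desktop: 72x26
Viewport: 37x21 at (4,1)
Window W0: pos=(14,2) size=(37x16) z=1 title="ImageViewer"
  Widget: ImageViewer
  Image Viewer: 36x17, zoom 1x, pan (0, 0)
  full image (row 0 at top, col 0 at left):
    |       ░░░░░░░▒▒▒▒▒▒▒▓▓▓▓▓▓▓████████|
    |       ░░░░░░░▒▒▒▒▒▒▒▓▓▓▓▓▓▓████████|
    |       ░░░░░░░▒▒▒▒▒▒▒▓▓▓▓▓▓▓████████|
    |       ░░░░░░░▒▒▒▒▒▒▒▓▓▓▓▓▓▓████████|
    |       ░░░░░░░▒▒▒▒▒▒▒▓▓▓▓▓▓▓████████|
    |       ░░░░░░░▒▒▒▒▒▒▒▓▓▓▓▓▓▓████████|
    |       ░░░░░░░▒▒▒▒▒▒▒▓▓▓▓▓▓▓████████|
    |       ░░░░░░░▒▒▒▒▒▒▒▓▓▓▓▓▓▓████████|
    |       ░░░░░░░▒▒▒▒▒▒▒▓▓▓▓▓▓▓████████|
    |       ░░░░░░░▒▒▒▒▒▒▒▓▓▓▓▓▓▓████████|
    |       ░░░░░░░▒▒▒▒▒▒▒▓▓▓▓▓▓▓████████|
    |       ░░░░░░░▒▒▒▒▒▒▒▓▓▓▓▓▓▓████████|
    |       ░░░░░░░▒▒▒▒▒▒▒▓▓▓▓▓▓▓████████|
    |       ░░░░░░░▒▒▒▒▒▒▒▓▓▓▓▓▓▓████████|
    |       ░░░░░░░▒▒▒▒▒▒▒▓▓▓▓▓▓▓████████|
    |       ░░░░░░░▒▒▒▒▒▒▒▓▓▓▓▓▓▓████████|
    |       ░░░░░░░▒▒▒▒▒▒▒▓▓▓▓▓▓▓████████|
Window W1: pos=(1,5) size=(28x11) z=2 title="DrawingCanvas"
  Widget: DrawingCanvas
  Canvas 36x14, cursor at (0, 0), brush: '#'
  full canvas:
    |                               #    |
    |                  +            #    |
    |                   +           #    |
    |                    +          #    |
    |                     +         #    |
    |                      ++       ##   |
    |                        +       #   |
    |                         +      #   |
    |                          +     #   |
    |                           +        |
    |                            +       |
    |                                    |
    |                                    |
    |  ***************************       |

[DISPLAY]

                                     
          ┏━━━━━━━━━━━━━━━━━━━━━━━━━━
          ┃ ImageViewer              
          ┠──────────────────────────
━━━━━━━━━━━━━━━━━━━━━━━━┓▒▒▒▒▒▒▒▓▓▓▓▓
rawingCanvas            ┃▒▒▒▒▒▒▒▓▓▓▓▓
────────────────────────┨▒▒▒▒▒▒▒▓▓▓▓▓
                        ┃▒▒▒▒▒▒▒▓▓▓▓▓
                +       ┃▒▒▒▒▒▒▒▓▓▓▓▓
                 +      ┃▒▒▒▒▒▒▒▓▓▓▓▓
                  +     ┃▒▒▒▒▒▒▒▓▓▓▓▓
                   +    ┃▒▒▒▒▒▒▒▓▓▓▓▓
                    ++  ┃▒▒▒▒▒▒▒▓▓▓▓▓
                      + ┃▒▒▒▒▒▒▒▓▓▓▓▓
━━━━━━━━━━━━━━━━━━━━━━━━┛▒▒▒▒▒▒▒▓▓▓▓▓
          ┃       ░░░░░░░▒▒▒▒▒▒▒▓▓▓▓▓
          ┗━━━━━━━━━━━━━━━━━━━━━━━━━━
                                     
                                     
                                     
                                     


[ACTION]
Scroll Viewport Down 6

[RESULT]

━━━━━━━━━━━━━━━━━━━━━━━━┓▒▒▒▒▒▒▒▓▓▓▓▓
rawingCanvas            ┃▒▒▒▒▒▒▒▓▓▓▓▓
────────────────────────┨▒▒▒▒▒▒▒▓▓▓▓▓
                        ┃▒▒▒▒▒▒▒▓▓▓▓▓
                +       ┃▒▒▒▒▒▒▒▓▓▓▓▓
                 +      ┃▒▒▒▒▒▒▒▓▓▓▓▓
                  +     ┃▒▒▒▒▒▒▒▓▓▓▓▓
                   +    ┃▒▒▒▒▒▒▒▓▓▓▓▓
                    ++  ┃▒▒▒▒▒▒▒▓▓▓▓▓
                      + ┃▒▒▒▒▒▒▒▓▓▓▓▓
━━━━━━━━━━━━━━━━━━━━━━━━┛▒▒▒▒▒▒▒▓▓▓▓▓
          ┃       ░░░░░░░▒▒▒▒▒▒▒▓▓▓▓▓
          ┗━━━━━━━━━━━━━━━━━━━━━━━━━━
                                     
                                     
                                     
                                     
                                     
                                     
                                     
                                     


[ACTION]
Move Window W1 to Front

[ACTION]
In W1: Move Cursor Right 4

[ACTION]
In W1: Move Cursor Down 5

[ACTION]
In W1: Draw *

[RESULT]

━━━━━━━━━━━━━━━━━━━━━━━━┓▒▒▒▒▒▒▒▓▓▓▓▓
rawingCanvas            ┃▒▒▒▒▒▒▒▓▓▓▓▓
────────────────────────┨▒▒▒▒▒▒▒▓▓▓▓▓
                        ┃▒▒▒▒▒▒▒▓▓▓▓▓
                +       ┃▒▒▒▒▒▒▒▓▓▓▓▓
                 +      ┃▒▒▒▒▒▒▒▓▓▓▓▓
                  +     ┃▒▒▒▒▒▒▒▓▓▓▓▓
                   +    ┃▒▒▒▒▒▒▒▓▓▓▓▓
  *                 ++  ┃▒▒▒▒▒▒▒▓▓▓▓▓
                      + ┃▒▒▒▒▒▒▒▓▓▓▓▓
━━━━━━━━━━━━━━━━━━━━━━━━┛▒▒▒▒▒▒▒▓▓▓▓▓
          ┃       ░░░░░░░▒▒▒▒▒▒▒▓▓▓▓▓
          ┗━━━━━━━━━━━━━━━━━━━━━━━━━━
                                     
                                     
                                     
                                     
                                     
                                     
                                     
                                     


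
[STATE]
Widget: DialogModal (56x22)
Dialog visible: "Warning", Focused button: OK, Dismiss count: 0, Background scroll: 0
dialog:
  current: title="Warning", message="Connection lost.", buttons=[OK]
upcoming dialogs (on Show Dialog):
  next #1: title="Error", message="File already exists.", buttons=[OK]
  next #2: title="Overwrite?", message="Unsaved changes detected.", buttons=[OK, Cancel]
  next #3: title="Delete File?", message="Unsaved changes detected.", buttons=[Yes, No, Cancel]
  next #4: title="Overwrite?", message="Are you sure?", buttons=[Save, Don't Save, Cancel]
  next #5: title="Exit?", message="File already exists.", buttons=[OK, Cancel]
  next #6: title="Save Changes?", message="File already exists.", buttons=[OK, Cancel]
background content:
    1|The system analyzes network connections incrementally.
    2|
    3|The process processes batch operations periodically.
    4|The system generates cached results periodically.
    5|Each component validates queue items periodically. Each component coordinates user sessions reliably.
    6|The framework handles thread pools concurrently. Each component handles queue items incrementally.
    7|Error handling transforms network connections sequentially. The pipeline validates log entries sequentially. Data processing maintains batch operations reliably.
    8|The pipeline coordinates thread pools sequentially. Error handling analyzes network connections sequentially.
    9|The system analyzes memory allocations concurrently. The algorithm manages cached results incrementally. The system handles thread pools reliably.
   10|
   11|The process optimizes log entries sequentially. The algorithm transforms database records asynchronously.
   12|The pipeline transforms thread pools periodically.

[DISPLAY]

The system analyzes network connections incrementally.  
                                                        
The process processes batch operations periodically.    
The system generates cached results periodically.       
Each component validates queue items periodically. Each 
The framework handles thread pools concurrently. Each co
Error handling transforms network connections sequential
The pipeline coordinates thread pools sequentially. Erro
The system analyze┌──────────────────┐ concurrently. The
                  │     Warning      │                  
The process optimi│ Connection lost. │entially. The algo
The pipeline trans│       [OK]       │eriodically.      
                  └──────────────────┘                  
                                                        
                                                        
                                                        
                                                        
                                                        
                                                        
                                                        
                                                        
                                                        


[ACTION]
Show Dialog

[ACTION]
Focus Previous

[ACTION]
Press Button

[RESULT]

The system analyzes network connections incrementally.  
                                                        
The process processes batch operations periodically.    
The system generates cached results periodically.       
Each component validates queue items periodically. Each 
The framework handles thread pools concurrently. Each co
Error handling transforms network connections sequential
The pipeline coordinates thread pools sequentially. Erro
The system analyzes memory allocations concurrently. The
                                                        
The process optimizes log entries sequentially. The algo
The pipeline transforms thread pools periodically.      
                                                        
                                                        
                                                        
                                                        
                                                        
                                                        
                                                        
                                                        
                                                        
                                                        


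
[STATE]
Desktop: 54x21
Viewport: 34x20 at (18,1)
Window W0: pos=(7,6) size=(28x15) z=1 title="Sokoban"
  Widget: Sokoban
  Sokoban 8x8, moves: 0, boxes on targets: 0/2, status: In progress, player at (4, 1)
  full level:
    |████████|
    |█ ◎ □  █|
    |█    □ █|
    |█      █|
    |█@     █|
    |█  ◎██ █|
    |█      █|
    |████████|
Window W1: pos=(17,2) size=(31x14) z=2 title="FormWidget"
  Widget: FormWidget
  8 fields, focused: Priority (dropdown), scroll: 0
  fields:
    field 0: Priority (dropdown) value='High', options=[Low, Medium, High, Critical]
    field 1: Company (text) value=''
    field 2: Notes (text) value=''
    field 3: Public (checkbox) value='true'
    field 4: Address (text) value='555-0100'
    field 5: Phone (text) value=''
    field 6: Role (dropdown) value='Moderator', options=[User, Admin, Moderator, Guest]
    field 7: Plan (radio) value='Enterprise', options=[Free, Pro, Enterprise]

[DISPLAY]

                                  
━━━━━━━━━━━━━━━━━━━━━━━━━━━━━┓    
 FormWidget                  ┃    
─────────────────────────────┨    
> Priority:   [High        ▼]┃    
  Company:    [             ]┃    
  Notes:      [             ]┃    
  Public:     [x]            ┃    
  Address:    [555-0100     ]┃    
  Phone:      [             ]┃    
  Role:       [Moderator   ▼]┃    
  Plan:       ( ) Free  ( ) P┃    
                             ┃    
                             ┃    
━━━━━━━━━━━━━━━━━━━━━━━━━━━━━┛    
                ┃                 
0/2             ┃                 
                ┃                 
                ┃                 
━━━━━━━━━━━━━━━━┛                 


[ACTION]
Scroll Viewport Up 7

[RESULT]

                                  
                                  
━━━━━━━━━━━━━━━━━━━━━━━━━━━━━┓    
 FormWidget                  ┃    
─────────────────────────────┨    
> Priority:   [High        ▼]┃    
  Company:    [             ]┃    
  Notes:      [             ]┃    
  Public:     [x]            ┃    
  Address:    [555-0100     ]┃    
  Phone:      [             ]┃    
  Role:       [Moderator   ▼]┃    
  Plan:       ( ) Free  ( ) P┃    
                             ┃    
                             ┃    
━━━━━━━━━━━━━━━━━━━━━━━━━━━━━┛    
                ┃                 
0/2             ┃                 
                ┃                 
                ┃                 


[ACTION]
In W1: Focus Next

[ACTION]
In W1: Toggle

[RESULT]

                                  
                                  
━━━━━━━━━━━━━━━━━━━━━━━━━━━━━┓    
 FormWidget                  ┃    
─────────────────────────────┨    
  Priority:   [High        ▼]┃    
> Company:    [             ]┃    
  Notes:      [             ]┃    
  Public:     [x]            ┃    
  Address:    [555-0100     ]┃    
  Phone:      [             ]┃    
  Role:       [Moderator   ▼]┃    
  Plan:       ( ) Free  ( ) P┃    
                             ┃    
                             ┃    
━━━━━━━━━━━━━━━━━━━━━━━━━━━━━┛    
                ┃                 
0/2             ┃                 
                ┃                 
                ┃                 


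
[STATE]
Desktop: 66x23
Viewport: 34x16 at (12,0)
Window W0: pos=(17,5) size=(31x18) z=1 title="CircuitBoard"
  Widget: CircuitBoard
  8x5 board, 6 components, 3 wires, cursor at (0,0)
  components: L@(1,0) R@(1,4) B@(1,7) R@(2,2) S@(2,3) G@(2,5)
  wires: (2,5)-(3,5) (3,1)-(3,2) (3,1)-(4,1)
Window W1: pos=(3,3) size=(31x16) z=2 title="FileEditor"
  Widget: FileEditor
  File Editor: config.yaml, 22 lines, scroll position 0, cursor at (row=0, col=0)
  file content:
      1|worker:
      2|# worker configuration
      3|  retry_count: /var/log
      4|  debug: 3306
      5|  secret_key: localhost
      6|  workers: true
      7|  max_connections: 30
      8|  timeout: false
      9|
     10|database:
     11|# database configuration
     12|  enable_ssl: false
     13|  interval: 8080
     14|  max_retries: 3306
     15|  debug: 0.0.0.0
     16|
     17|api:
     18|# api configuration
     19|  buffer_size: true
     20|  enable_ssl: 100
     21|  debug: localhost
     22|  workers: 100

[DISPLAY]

                                  
                                  
                                  
━━━━━━━━━━━━━━━━━━━━━┓            
tor                  ┃            
─────────────────────┨━━━━━━━━━━━━
                    ▲┃            
 configuration      █┃────────────
count: /var/log     ░┃ 7          
 3306               ░┃            
_key: localhost     ░┃            
s: true             ░┃    R       
nnections: 30       ░┃            
t: false            ░┃S       G   
                    ░┃        │   
:                   ░┃        ·   


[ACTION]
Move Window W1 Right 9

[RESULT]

                                  
                                  
                                  
┏━━━━━━━━━━━━━━━━━━━━━━━━━━━━━┓   
┃ FileEditor                  ┃   
┠─────────────────────────────┨━━━
┃█orker:                     ▲┃   
┃# worker configuration      █┃───
┃  retry_count: /var/log     ░┃   
┃  debug: 3306               ░┃   
┃  secret_key: localhost     ░┃   
┃  workers: true             ░┃   
┃  max_connections: 30       ░┃   
┃  timeout: false            ░┃   
┃                            ░┃   
┃database:                   ░┃   


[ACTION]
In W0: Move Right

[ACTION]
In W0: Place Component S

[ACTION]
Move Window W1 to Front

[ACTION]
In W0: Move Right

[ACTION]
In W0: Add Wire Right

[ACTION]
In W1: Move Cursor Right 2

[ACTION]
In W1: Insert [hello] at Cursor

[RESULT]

                                  
                                  
                                  
┏━━━━━━━━━━━━━━━━━━━━━━━━━━━━━┓   
┃ FileEditor                  ┃   
┠─────────────────────────────┨━━━
┃wohello█ker:                ▲┃   
┃# worker configuration      █┃───
┃  retry_count: /var/log     ░┃   
┃  debug: 3306               ░┃   
┃  secret_key: localhost     ░┃   
┃  workers: true             ░┃   
┃  max_connections: 30       ░┃   
┃  timeout: false            ░┃   
┃                            ░┃   
┃database:                   ░┃   


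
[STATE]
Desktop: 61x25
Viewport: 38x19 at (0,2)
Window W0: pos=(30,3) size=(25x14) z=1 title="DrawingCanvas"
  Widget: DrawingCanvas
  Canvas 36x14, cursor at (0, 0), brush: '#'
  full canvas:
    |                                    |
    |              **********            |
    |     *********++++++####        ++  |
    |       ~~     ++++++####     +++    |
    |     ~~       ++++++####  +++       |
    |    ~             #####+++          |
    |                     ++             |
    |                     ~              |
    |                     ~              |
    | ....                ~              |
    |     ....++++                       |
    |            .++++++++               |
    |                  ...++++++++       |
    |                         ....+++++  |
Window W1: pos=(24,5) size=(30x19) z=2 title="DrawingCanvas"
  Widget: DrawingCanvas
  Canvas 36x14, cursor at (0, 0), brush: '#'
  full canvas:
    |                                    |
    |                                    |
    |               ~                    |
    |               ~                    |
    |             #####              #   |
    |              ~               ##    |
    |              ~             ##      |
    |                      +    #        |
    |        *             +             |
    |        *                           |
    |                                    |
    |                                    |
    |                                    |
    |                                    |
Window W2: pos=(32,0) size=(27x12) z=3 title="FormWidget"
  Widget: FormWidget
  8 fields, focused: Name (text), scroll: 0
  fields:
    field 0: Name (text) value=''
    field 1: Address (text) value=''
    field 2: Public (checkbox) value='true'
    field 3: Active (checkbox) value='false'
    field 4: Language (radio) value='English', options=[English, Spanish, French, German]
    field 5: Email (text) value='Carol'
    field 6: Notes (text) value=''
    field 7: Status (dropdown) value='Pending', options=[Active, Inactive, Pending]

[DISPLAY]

                                ┠─────
                              ┏━┃> Nam
                              ┃ ┃  Add
                        ┏━━━━━━━┃  Pub
                        ┃ Drawin┃  Act
                        ┠───────┃  Lan
                        ┃+      ┃  Ema
                        ┃       ┃  Not
                        ┃       ┃  Sta
                        ┃       ┗━━━━━
                        ┃             
                        ┃             
                        ┃             
                        ┃             
                        ┃        *    
                        ┃        *    
                        ┃             
                        ┃             
                        ┃             


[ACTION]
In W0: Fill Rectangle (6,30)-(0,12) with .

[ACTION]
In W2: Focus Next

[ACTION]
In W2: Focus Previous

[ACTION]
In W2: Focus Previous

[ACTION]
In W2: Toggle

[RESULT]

                                ┠─────
                              ┏━┃  Nam
                              ┃ ┃  Add
                        ┏━━━━━━━┃  Pub
                        ┃ Drawin┃  Act
                        ┠───────┃  Lan
                        ┃+      ┃  Ema
                        ┃       ┃  Not
                        ┃       ┃> Sta
                        ┃       ┗━━━━━
                        ┃             
                        ┃             
                        ┃             
                        ┃             
                        ┃        *    
                        ┃        *    
                        ┃             
                        ┃             
                        ┃             


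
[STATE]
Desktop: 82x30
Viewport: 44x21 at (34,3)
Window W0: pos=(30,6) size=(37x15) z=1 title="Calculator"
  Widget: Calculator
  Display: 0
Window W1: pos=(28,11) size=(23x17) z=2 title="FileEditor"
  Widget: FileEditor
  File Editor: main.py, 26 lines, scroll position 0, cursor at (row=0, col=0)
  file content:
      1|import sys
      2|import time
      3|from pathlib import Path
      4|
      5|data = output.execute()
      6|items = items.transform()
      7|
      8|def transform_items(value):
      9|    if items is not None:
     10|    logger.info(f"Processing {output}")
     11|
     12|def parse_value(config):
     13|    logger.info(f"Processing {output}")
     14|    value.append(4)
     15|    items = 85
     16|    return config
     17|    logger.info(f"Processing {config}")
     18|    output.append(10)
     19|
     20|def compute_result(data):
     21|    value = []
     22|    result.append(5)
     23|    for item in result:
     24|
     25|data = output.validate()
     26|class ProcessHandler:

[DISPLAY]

                                            
                                            
                                            
━━━━━━━━━━━━━━━━━━━━━━━━━━━━━━━━┓           
lculator                        ┃           
────────────────────────────────┨           
                               0┃           
─┬───┬───┬───┐                  ┃           
━━━━━━━━━━━━━━━━┓               ┃           
Editor          ┃               ┃           
────────────────┨               ┃           
t sys          ▲┃               ┃           
t time         █┃               ┃           
pathlib import ░┃               ┃           
               ░┃               ┃           
= output.execut░┃               ┃           
 = items.transf░┃               ┃           
               ░┃━━━━━━━━━━━━━━━┛           
ransform_items(░┃                           
f items is not ░┃                           
ogger.info(f"Pr░┃                           


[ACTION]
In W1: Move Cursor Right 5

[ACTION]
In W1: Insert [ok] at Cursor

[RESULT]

                                            
                                            
                                            
━━━━━━━━━━━━━━━━━━━━━━━━━━━━━━━━┓           
lculator                        ┃           
────────────────────────────────┨           
                               0┃           
─┬───┬───┬───┐                  ┃           
━━━━━━━━━━━━━━━━┓               ┃           
Editor          ┃               ┃           
────────────────┨               ┃           
ok█ sys        ▲┃               ┃           
t time         █┃               ┃           
pathlib import ░┃               ┃           
               ░┃               ┃           
= output.execut░┃               ┃           
 = items.transf░┃               ┃           
               ░┃━━━━━━━━━━━━━━━┛           
ransform_items(░┃                           
f items is not ░┃                           
ogger.info(f"Pr░┃                           


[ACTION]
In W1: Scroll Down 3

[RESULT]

                                            
                                            
                                            
━━━━━━━━━━━━━━━━━━━━━━━━━━━━━━━━┓           
lculator                        ┃           
────────────────────────────────┨           
                               0┃           
─┬───┬───┬───┐                  ┃           
━━━━━━━━━━━━━━━━┓               ┃           
Editor          ┃               ┃           
────────────────┨               ┃           
               ▲┃               ┃           
= output.execut░┃               ┃           
 = items.transf░┃               ┃           
               █┃               ┃           
ransform_items(░┃               ┃           
f items is not ░┃               ┃           
ogger.info(f"Pr░┃━━━━━━━━━━━━━━━┛           
               ░┃                           
arse_value(conf░┃                           
ogger.info(f"Pr░┃                           


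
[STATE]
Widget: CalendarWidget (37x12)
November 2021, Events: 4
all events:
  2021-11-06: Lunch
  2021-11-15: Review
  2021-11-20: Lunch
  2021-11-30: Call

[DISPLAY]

            November 2021            
Mo Tu We Th Fr Sa Su                 
 1  2  3  4  5  6*  7                
 8  9 10 11 12 13 14                 
15* 16 17 18 19 20* 21               
22 23 24 25 26 27 28                 
29 30*                               
                                     
                                     
                                     
                                     
                                     


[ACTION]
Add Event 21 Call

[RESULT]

            November 2021            
Mo Tu We Th Fr Sa Su                 
 1  2  3  4  5  6*  7                
 8  9 10 11 12 13 14                 
15* 16 17 18 19 20* 21*              
22 23 24 25 26 27 28                 
29 30*                               
                                     
                                     
                                     
                                     
                                     


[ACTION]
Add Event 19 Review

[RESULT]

            November 2021            
Mo Tu We Th Fr Sa Su                 
 1  2  3  4  5  6*  7                
 8  9 10 11 12 13 14                 
15* 16 17 18 19* 20* 21*             
22 23 24 25 26 27 28                 
29 30*                               
                                     
                                     
                                     
                                     
                                     


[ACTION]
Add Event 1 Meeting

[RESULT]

            November 2021            
Mo Tu We Th Fr Sa Su                 
 1*  2  3  4  5  6*  7               
 8  9 10 11 12 13 14                 
15* 16 17 18 19* 20* 21*             
22 23 24 25 26 27 28                 
29 30*                               
                                     
                                     
                                     
                                     
                                     


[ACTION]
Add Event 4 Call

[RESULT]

            November 2021            
Mo Tu We Th Fr Sa Su                 
 1*  2  3  4*  5  6*  7              
 8  9 10 11 12 13 14                 
15* 16 17 18 19* 20* 21*             
22 23 24 25 26 27 28                 
29 30*                               
                                     
                                     
                                     
                                     
                                     


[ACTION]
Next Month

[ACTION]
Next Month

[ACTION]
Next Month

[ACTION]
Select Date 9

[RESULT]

            February 2022            
Mo Tu We Th Fr Sa Su                 
    1  2  3  4  5  6                 
 7  8 [ 9] 10 11 12 13               
14 15 16 17 18 19 20                 
21 22 23 24 25 26 27                 
28                                   
                                     
                                     
                                     
                                     
                                     


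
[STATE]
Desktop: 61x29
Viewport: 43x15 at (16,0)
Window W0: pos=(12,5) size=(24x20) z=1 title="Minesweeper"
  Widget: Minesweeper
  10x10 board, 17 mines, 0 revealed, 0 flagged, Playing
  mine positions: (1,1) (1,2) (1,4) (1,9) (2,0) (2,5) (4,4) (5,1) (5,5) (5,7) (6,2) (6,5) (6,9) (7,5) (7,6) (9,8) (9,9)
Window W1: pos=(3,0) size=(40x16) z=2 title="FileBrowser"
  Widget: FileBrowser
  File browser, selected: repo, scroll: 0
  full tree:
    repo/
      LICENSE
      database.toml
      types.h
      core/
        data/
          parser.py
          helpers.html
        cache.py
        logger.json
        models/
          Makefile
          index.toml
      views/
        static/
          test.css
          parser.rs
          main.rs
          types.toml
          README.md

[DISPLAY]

━━━━━━━━━━━━━━━━━━━━━━━━━━┓                
                          ┃                
──────────────────────────┨                
                          ┃                
                          ┃                
.toml                     ┃                
                          ┃                
/                         ┃                
s/                        ┃                
                          ┃                
                          ┃                
                          ┃                
                          ┃                
                          ┃                
                          ┃                


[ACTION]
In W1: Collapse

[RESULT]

━━━━━━━━━━━━━━━━━━━━━━━━━━┓                
                          ┃                
──────────────────────────┨                
                          ┃                
                          ┃                
                          ┃                
                          ┃                
                          ┃                
                          ┃                
                          ┃                
                          ┃                
                          ┃                
                          ┃                
                          ┃                
                          ┃                


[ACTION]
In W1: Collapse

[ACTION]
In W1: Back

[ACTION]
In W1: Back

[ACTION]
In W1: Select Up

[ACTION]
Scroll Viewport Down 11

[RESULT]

                          ┃                
                          ┃                
                          ┃                
                          ┃                
━━━━━━━━━━━━━━━━━━━━━━━━━━┛                
■■■■■■■            ┃                       
■■■■■■■            ┃                       
                   ┃                       
                   ┃                       
                   ┃                       
                   ┃                       
                   ┃                       
                   ┃                       
━━━━━━━━━━━━━━━━━━━┛                       
                                           


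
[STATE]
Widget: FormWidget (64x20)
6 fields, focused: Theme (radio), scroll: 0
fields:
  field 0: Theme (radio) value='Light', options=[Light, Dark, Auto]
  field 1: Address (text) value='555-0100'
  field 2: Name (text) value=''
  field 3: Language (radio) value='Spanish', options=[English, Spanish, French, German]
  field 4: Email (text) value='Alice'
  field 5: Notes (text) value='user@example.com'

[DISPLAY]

> Theme:      (●) Light  ( ) Dark  ( ) Auto                     
  Address:    [555-0100                                        ]
  Name:       [                                                ]
  Language:   ( ) English  (●) Spanish  ( ) French  ( ) German  
  Email:      [Alice                                           ]
  Notes:      [user@example.com                                ]
                                                                
                                                                
                                                                
                                                                
                                                                
                                                                
                                                                
                                                                
                                                                
                                                                
                                                                
                                                                
                                                                
                                                                


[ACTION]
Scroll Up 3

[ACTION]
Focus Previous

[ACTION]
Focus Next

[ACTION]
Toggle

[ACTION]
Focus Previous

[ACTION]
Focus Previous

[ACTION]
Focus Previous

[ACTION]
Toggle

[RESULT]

  Theme:      (●) Light  ( ) Dark  ( ) Auto                     
  Address:    [555-0100                                        ]
  Name:       [                                                ]
> Language:   ( ) English  (●) Spanish  ( ) French  ( ) German  
  Email:      [Alice                                           ]
  Notes:      [user@example.com                                ]
                                                                
                                                                
                                                                
                                                                
                                                                
                                                                
                                                                
                                                                
                                                                
                                                                
                                                                
                                                                
                                                                
                                                                


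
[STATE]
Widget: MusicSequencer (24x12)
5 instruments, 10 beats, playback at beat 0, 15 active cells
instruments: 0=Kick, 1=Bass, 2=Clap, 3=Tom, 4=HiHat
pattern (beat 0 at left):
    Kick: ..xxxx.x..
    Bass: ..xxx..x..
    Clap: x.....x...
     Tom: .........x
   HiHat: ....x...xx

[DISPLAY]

      ▼123456789        
  Kick··████·█··        
  Bass··███··█··        
  Clap█·····█···        
   Tom·········█        
 HiHat····█···██        
                        
                        
                        
                        
                        
                        


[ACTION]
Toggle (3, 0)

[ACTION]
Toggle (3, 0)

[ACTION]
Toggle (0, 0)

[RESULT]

      ▼123456789        
  Kick█·████·█··        
  Bass··███··█··        
  Clap█·····█···        
   Tom·········█        
 HiHat····█···██        
                        
                        
                        
                        
                        
                        


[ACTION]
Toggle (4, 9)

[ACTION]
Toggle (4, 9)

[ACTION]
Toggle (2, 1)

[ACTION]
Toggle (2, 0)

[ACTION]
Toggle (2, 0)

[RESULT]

      ▼123456789        
  Kick█·████·█··        
  Bass··███··█··        
  Clap██····█···        
   Tom·········█        
 HiHat····█···██        
                        
                        
                        
                        
                        
                        


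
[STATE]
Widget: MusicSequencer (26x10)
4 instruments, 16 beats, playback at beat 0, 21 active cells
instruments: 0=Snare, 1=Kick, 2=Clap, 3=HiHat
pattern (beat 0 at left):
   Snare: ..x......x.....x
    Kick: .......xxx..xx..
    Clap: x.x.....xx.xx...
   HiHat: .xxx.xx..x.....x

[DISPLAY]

      ▼123456789012345    
 Snare··█······█·····█    
  Kick·······███··██··    
  Clap█·█·····██·██···    
 HiHat·███·██··█·····█    
                          
                          
                          
                          
                          


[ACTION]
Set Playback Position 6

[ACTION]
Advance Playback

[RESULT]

      0123456▼89012345    
 Snare··█······█·····█    
  Kick·······███··██··    
  Clap█·█·····██·██···    
 HiHat·███·██··█·····█    
                          
                          
                          
                          
                          


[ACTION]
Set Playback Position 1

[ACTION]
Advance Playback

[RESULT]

      01▼3456789012345    
 Snare··█······█·····█    
  Kick·······███··██··    
  Clap█·█·····██·██···    
 HiHat·███·██··█·····█    
                          
                          
                          
                          
                          


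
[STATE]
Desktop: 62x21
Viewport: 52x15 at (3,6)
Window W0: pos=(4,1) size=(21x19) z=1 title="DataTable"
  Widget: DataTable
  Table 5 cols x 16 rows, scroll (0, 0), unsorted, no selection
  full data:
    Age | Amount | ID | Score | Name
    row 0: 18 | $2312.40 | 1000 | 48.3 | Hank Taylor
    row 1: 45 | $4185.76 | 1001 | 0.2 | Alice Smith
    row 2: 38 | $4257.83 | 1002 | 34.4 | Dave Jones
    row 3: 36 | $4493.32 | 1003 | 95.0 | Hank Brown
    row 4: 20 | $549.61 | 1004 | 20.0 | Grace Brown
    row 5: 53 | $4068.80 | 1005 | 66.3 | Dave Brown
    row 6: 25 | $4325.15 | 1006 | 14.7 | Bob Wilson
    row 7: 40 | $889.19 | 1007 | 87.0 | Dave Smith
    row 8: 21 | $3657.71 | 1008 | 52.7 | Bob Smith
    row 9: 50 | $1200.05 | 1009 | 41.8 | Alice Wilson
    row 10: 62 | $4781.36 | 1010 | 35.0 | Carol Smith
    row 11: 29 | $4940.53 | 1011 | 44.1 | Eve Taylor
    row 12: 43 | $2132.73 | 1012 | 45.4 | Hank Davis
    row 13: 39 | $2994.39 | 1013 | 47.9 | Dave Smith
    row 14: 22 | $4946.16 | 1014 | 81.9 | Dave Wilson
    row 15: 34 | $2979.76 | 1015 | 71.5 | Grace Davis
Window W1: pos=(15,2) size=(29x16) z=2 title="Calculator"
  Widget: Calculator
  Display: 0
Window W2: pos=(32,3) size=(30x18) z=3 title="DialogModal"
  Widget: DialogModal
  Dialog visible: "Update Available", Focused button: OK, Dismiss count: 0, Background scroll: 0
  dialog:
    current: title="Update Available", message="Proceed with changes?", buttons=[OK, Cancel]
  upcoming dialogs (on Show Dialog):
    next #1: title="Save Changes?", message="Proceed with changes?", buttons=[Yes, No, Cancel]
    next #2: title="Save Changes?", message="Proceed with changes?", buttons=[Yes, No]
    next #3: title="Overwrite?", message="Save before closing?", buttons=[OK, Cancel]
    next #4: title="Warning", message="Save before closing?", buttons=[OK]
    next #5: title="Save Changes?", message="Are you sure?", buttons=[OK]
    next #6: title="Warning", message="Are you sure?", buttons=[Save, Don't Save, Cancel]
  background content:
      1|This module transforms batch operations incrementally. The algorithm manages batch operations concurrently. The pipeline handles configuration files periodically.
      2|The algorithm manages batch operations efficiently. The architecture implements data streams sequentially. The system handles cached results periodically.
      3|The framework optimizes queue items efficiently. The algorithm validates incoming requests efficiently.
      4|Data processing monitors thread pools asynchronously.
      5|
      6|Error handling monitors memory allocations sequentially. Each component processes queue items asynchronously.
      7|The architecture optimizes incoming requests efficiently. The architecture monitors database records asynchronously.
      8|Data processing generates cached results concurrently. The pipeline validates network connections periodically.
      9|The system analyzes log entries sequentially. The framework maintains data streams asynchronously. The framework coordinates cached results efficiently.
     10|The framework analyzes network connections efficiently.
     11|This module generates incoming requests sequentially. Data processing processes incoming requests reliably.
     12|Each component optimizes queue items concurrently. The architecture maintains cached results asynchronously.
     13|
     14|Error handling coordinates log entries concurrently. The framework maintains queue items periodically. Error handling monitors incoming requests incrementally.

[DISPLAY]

 ┃18 │$2312.┃┌───┬───┬───┬───┃This module transforms
 ┃45 │$4185.┃│ 7 │ 8 │ 9 │ ÷ ┃The algorithm manages 
 ┃38 │$4257.┃├───┼───┼───┼───┃The framework optimize
 ┃36 │$4493.┃│ 4 │ 5 │ 6 │ × ┃Data processing monito
 ┃20 │$549.6┃├───┼───┼───┼───┃  ┌───────────────────
 ┃53 │$4068.┃│ 1 │ 2 │ 3 │ - ┃Er│   Update Available
 ┃25 │$4325.┃├───┼───┼───┼───┃Th│Proceed with change
 ┃40 │$889.1┃│ 0 │ . │ = │ + ┃Da│    [OK]  Cancel   
 ┃21 │$3657.┃├───┼───┼───┼───┃Th└───────────────────
 ┃50 │$1200.┃│ C │ MC│ MR│ M+┃The framework analyzes
 ┃62 │$4781.┃└───┴───┴───┴───┃This module generates 
 ┃29 │$4940.┗━━━━━━━━━━━━━━━━┃Each component optimiz
 ┃43 │$2132.73│1012│4┃       ┃                      
 ┗━━━━━━━━━━━━━━━━━━━┛       ┃Error handling coordin
                             ┗━━━━━━━━━━━━━━━━━━━━━━


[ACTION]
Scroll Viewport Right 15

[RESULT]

2312.┃┌───┬───┬───┬───┃This module transforms batch┃
4185.┃│ 7 │ 8 │ 9 │ ÷ ┃The algorithm manages batch ┃
4257.┃├───┼───┼───┼───┃The framework optimizes queu┃
4493.┃│ 4 │ 5 │ 6 │ × ┃Data processing monitors thr┃
549.6┃├───┼───┼───┼───┃  ┌──────────────────────┐  ┃
4068.┃│ 1 │ 2 │ 3 │ - ┃Er│   Update Available   │mo┃
4325.┃├───┼───┼───┼───┃Th│Proceed with changes? │ i┃
889.1┃│ 0 │ . │ = │ + ┃Da│    [OK]  Cancel      │ca┃
3657.┃├───┼───┼───┼───┃Th└──────────────────────┘tr┃
1200.┃│ C │ MC│ MR│ M+┃The framework analyzes netwo┃
4781.┃└───┴───┴───┴───┃This module generates incomi┃
4940.┗━━━━━━━━━━━━━━━━┃Each component optimizes que┃
2132.73│1012│4┃       ┃                            ┃
━━━━━━━━━━━━━━┛       ┃Error handling coordinates l┃
                      ┗━━━━━━━━━━━━━━━━━━━━━━━━━━━━┛


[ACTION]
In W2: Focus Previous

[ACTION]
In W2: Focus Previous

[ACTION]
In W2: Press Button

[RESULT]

2312.┃┌───┬───┬───┬───┃This module transforms batch┃
4185.┃│ 7 │ 8 │ 9 │ ÷ ┃The algorithm manages batch ┃
4257.┃├───┼───┼───┼───┃The framework optimizes queu┃
4493.┃│ 4 │ 5 │ 6 │ × ┃Data processing monitors thr┃
549.6┃├───┼───┼───┼───┃                            ┃
4068.┃│ 1 │ 2 │ 3 │ - ┃Error handling monitors memo┃
4325.┃├───┼───┼───┼───┃The architecture optimizes i┃
889.1┃│ 0 │ . │ = │ + ┃Data processing generates ca┃
3657.┃├───┼───┼───┼───┃The system analyzes log entr┃
1200.┃│ C │ MC│ MR│ M+┃The framework analyzes netwo┃
4781.┃└───┴───┴───┴───┃This module generates incomi┃
4940.┗━━━━━━━━━━━━━━━━┃Each component optimizes que┃
2132.73│1012│4┃       ┃                            ┃
━━━━━━━━━━━━━━┛       ┃Error handling coordinates l┃
                      ┗━━━━━━━━━━━━━━━━━━━━━━━━━━━━┛
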